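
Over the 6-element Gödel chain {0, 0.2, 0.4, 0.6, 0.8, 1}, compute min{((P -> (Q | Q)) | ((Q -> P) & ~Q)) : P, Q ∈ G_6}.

0.20

The minimum is attained at P = 0.4, Q = 0.2:
  (Q | Q) = max(0.2, 0.2) = 0.2
  (P -> (Q | Q)): 0.4 > 0.2, so result = 0.2
  (Q -> P): 0.2 ≤ 0.4, so result = 1
  ~Q: Gödel ¬ of 0.2 = 0 (operand ≠ 0)
  ((Q -> P) & ~Q) = min(1, 0) = 0
  ((P -> (Q | Q)) | ((Q -> P) & ~Q)) = max(0.2, 0) = 0.2
Checking all 36 assignments confirms none give a value below 0.20.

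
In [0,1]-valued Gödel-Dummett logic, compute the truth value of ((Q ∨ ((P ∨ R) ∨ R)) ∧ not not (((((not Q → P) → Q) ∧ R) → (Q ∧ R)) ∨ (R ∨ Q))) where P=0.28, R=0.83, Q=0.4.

(P ∨ R) = max(0.28, 0.83) = 0.83
((P ∨ R) ∨ R) = max(0.83, 0.83) = 0.83
(Q ∨ ((P ∨ R) ∨ R)) = max(0.4, 0.83) = 0.83
not Q: Gödel ¬ of 0.4 = 0 (operand ≠ 0)
(not Q → P): 0 ≤ 0.28, so result = 1
((not Q → P) → Q): 1 > 0.4, so result = 0.4
(((not Q → P) → Q) ∧ R) = min(0.4, 0.83) = 0.4
(Q ∧ R) = min(0.4, 0.83) = 0.4
((((not Q → P) → Q) ∧ R) → (Q ∧ R)): 0.4 ≤ 0.4, so result = 1
(R ∨ Q) = max(0.83, 0.4) = 0.83
(((((not Q → P) → Q) ∧ R) → (Q ∧ R)) ∨ (R ∨ Q)) = max(1, 0.83) = 1
not (((((not Q → P) → Q) ∧ R) → (Q ∧ R)) ∨ (R ∨ Q)): Gödel ¬ of 1 = 0 (operand ≠ 0)
not not (((((not Q → P) → Q) ∧ R) → (Q ∧ R)) ∨ (R ∨ Q)): Gödel ¬ of 0 = 1 (operand is 0)
((Q ∨ ((P ∨ R) ∨ R)) ∧ not not (((((not Q → P) → Q) ∧ R) → (Q ∧ R)) ∨ (R ∨ Q))) = min(0.83, 1) = 0.83

0.83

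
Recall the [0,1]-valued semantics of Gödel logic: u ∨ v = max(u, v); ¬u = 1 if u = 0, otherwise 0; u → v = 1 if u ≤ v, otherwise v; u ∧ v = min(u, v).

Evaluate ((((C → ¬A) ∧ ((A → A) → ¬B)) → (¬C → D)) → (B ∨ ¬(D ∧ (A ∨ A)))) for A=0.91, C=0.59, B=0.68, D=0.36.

¬A: Gödel ¬ of 0.91 = 0 (operand ≠ 0)
(C → ¬A): 0.59 > 0, so result = 0
(A → A): 0.91 ≤ 0.91, so result = 1
¬B: Gödel ¬ of 0.68 = 0 (operand ≠ 0)
((A → A) → ¬B): 1 > 0, so result = 0
((C → ¬A) ∧ ((A → A) → ¬B)) = min(0, 0) = 0
¬C: Gödel ¬ of 0.59 = 0 (operand ≠ 0)
(¬C → D): 0 ≤ 0.36, so result = 1
(((C → ¬A) ∧ ((A → A) → ¬B)) → (¬C → D)): 0 ≤ 1, so result = 1
(A ∨ A) = max(0.91, 0.91) = 0.91
(D ∧ (A ∨ A)) = min(0.36, 0.91) = 0.36
¬(D ∧ (A ∨ A)): Gödel ¬ of 0.36 = 0 (operand ≠ 0)
(B ∨ ¬(D ∧ (A ∨ A))) = max(0.68, 0) = 0.68
((((C → ¬A) ∧ ((A → A) → ¬B)) → (¬C → D)) → (B ∨ ¬(D ∧ (A ∨ A)))): 1 > 0.68, so result = 0.68

0.68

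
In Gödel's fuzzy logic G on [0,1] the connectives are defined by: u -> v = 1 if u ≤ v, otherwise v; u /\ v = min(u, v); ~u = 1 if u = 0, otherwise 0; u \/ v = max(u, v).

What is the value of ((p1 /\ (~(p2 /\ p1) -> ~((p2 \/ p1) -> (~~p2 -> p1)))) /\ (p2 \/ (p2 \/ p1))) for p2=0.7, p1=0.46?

0.46

(p2 /\ p1) = min(0.7, 0.46) = 0.46
~(p2 /\ p1): Gödel ¬ of 0.46 = 0 (operand ≠ 0)
(p2 \/ p1) = max(0.7, 0.46) = 0.7
~p2: Gödel ¬ of 0.7 = 0 (operand ≠ 0)
~~p2: Gödel ¬ of 0 = 1 (operand is 0)
(~~p2 -> p1): 1 > 0.46, so result = 0.46
((p2 \/ p1) -> (~~p2 -> p1)): 0.7 > 0.46, so result = 0.46
~((p2 \/ p1) -> (~~p2 -> p1)): Gödel ¬ of 0.46 = 0 (operand ≠ 0)
(~(p2 /\ p1) -> ~((p2 \/ p1) -> (~~p2 -> p1))): 0 ≤ 0, so result = 1
(p1 /\ (~(p2 /\ p1) -> ~((p2 \/ p1) -> (~~p2 -> p1)))) = min(0.46, 1) = 0.46
(p2 \/ p1) = max(0.7, 0.46) = 0.7
(p2 \/ (p2 \/ p1)) = max(0.7, 0.7) = 0.7
((p1 /\ (~(p2 /\ p1) -> ~((p2 \/ p1) -> (~~p2 -> p1)))) /\ (p2 \/ (p2 \/ p1))) = min(0.46, 0.7) = 0.46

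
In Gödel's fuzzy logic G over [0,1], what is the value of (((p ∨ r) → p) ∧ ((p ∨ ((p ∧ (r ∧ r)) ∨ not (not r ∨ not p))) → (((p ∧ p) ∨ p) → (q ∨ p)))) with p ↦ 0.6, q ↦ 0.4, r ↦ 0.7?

0.60

(p ∨ r) = max(0.6, 0.7) = 0.7
((p ∨ r) → p): 0.7 > 0.6, so result = 0.6
(r ∧ r) = min(0.7, 0.7) = 0.7
(p ∧ (r ∧ r)) = min(0.6, 0.7) = 0.6
not r: Gödel ¬ of 0.7 = 0 (operand ≠ 0)
not p: Gödel ¬ of 0.6 = 0 (operand ≠ 0)
(not r ∨ not p) = max(0, 0) = 0
not (not r ∨ not p): Gödel ¬ of 0 = 1 (operand is 0)
((p ∧ (r ∧ r)) ∨ not (not r ∨ not p)) = max(0.6, 1) = 1
(p ∨ ((p ∧ (r ∧ r)) ∨ not (not r ∨ not p))) = max(0.6, 1) = 1
(p ∧ p) = min(0.6, 0.6) = 0.6
((p ∧ p) ∨ p) = max(0.6, 0.6) = 0.6
(q ∨ p) = max(0.4, 0.6) = 0.6
(((p ∧ p) ∨ p) → (q ∨ p)): 0.6 ≤ 0.6, so result = 1
((p ∨ ((p ∧ (r ∧ r)) ∨ not (not r ∨ not p))) → (((p ∧ p) ∨ p) → (q ∨ p))): 1 ≤ 1, so result = 1
(((p ∨ r) → p) ∧ ((p ∨ ((p ∧ (r ∧ r)) ∨ not (not r ∨ not p))) → (((p ∧ p) ∨ p) → (q ∨ p)))) = min(0.6, 1) = 0.6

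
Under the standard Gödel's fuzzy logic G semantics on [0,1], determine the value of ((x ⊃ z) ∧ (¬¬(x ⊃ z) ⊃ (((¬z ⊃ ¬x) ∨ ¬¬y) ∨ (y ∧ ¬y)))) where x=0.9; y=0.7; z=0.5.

(x ⊃ z): 0.9 > 0.5, so result = 0.5
(x ⊃ z): 0.9 > 0.5, so result = 0.5
¬(x ⊃ z): Gödel ¬ of 0.5 = 0 (operand ≠ 0)
¬¬(x ⊃ z): Gödel ¬ of 0 = 1 (operand is 0)
¬z: Gödel ¬ of 0.5 = 0 (operand ≠ 0)
¬x: Gödel ¬ of 0.9 = 0 (operand ≠ 0)
(¬z ⊃ ¬x): 0 ≤ 0, so result = 1
¬y: Gödel ¬ of 0.7 = 0 (operand ≠ 0)
¬¬y: Gödel ¬ of 0 = 1 (operand is 0)
((¬z ⊃ ¬x) ∨ ¬¬y) = max(1, 1) = 1
¬y: Gödel ¬ of 0.7 = 0 (operand ≠ 0)
(y ∧ ¬y) = min(0.7, 0) = 0
(((¬z ⊃ ¬x) ∨ ¬¬y) ∨ (y ∧ ¬y)) = max(1, 0) = 1
(¬¬(x ⊃ z) ⊃ (((¬z ⊃ ¬x) ∨ ¬¬y) ∨ (y ∧ ¬y))): 1 ≤ 1, so result = 1
((x ⊃ z) ∧ (¬¬(x ⊃ z) ⊃ (((¬z ⊃ ¬x) ∨ ¬¬y) ∨ (y ∧ ¬y)))) = min(0.5, 1) = 0.5

0.50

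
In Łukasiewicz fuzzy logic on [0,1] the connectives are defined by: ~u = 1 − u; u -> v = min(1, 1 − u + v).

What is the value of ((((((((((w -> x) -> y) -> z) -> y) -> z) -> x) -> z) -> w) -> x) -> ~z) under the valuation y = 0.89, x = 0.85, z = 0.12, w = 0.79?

1.00

(w -> x): min(1, 1 − 0.79 + 0.85) = 1
((w -> x) -> y): min(1, 1 − 1 + 0.89) = 0.89
(((w -> x) -> y) -> z): min(1, 1 − 0.89 + 0.12) = 0.23
((((w -> x) -> y) -> z) -> y): min(1, 1 − 0.23 + 0.89) = 1
(((((w -> x) -> y) -> z) -> y) -> z): min(1, 1 − 1 + 0.12) = 0.12
((((((w -> x) -> y) -> z) -> y) -> z) -> x): min(1, 1 − 0.12 + 0.85) = 1
(((((((w -> x) -> y) -> z) -> y) -> z) -> x) -> z): min(1, 1 − 1 + 0.12) = 0.12
((((((((w -> x) -> y) -> z) -> y) -> z) -> x) -> z) -> w): min(1, 1 − 0.12 + 0.79) = 1
(((((((((w -> x) -> y) -> z) -> y) -> z) -> x) -> z) -> w) -> x): min(1, 1 − 1 + 0.85) = 0.85
~z: Łukasiewicz ¬ gives 1 − 0.12 = 0.88
((((((((((w -> x) -> y) -> z) -> y) -> z) -> x) -> z) -> w) -> x) -> ~z): min(1, 1 − 0.85 + 0.88) = 1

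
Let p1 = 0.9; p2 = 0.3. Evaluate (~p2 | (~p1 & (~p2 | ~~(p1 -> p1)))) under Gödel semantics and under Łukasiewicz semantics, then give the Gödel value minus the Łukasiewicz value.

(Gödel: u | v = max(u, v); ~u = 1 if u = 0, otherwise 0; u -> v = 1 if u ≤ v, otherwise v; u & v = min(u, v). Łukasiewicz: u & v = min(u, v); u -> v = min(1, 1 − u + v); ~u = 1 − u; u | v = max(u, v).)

Gödel evaluation:
  ~p2: Gödel ¬ of 0.3 = 0 (operand ≠ 0)
  ~p1: Gödel ¬ of 0.9 = 0 (operand ≠ 0)
  ~p2: Gödel ¬ of 0.3 = 0 (operand ≠ 0)
  (p1 -> p1): 0.9 ≤ 0.9, so result = 1
  ~(p1 -> p1): Gödel ¬ of 1 = 0 (operand ≠ 0)
  ~~(p1 -> p1): Gödel ¬ of 0 = 1 (operand is 0)
  (~p2 | ~~(p1 -> p1)) = max(0, 1) = 1
  (~p1 & (~p2 | ~~(p1 -> p1))) = min(0, 1) = 0
  (~p2 | (~p1 & (~p2 | ~~(p1 -> p1)))) = max(0, 0) = 0
  Gödel value = 0
Łukasiewicz evaluation:
  ~p2: Łukasiewicz ¬ gives 1 − 0.3 = 0.7
  ~p1: Łukasiewicz ¬ gives 1 − 0.9 = 0.1
  ~p2: Łukasiewicz ¬ gives 1 − 0.3 = 0.7
  (p1 -> p1): min(1, 1 − 0.9 + 0.9) = 1
  ~(p1 -> p1): Łukasiewicz ¬ gives 1 − 1 = 0
  ~~(p1 -> p1): Łukasiewicz ¬ gives 1 − 0 = 1
  (~p2 | ~~(p1 -> p1)) = max(0.7, 1) = 1
  (~p1 & (~p2 | ~~(p1 -> p1))) = min(0.1, 1) = 0.1
  (~p2 | (~p1 & (~p2 | ~~(p1 -> p1)))) = max(0.7, 0.1) = 0.7
  Łukasiewicz value = 0.7
Difference: 0 − 0.7 = -0.70

-0.70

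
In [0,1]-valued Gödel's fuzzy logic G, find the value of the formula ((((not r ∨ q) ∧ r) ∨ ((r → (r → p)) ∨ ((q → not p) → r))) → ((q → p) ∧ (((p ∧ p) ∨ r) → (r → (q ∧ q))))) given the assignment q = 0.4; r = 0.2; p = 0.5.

not r: Gödel ¬ of 0.2 = 0 (operand ≠ 0)
(not r ∨ q) = max(0, 0.4) = 0.4
((not r ∨ q) ∧ r) = min(0.4, 0.2) = 0.2
(r → p): 0.2 ≤ 0.5, so result = 1
(r → (r → p)): 0.2 ≤ 1, so result = 1
not p: Gödel ¬ of 0.5 = 0 (operand ≠ 0)
(q → not p): 0.4 > 0, so result = 0
((q → not p) → r): 0 ≤ 0.2, so result = 1
((r → (r → p)) ∨ ((q → not p) → r)) = max(1, 1) = 1
(((not r ∨ q) ∧ r) ∨ ((r → (r → p)) ∨ ((q → not p) → r))) = max(0.2, 1) = 1
(q → p): 0.4 ≤ 0.5, so result = 1
(p ∧ p) = min(0.5, 0.5) = 0.5
((p ∧ p) ∨ r) = max(0.5, 0.2) = 0.5
(q ∧ q) = min(0.4, 0.4) = 0.4
(r → (q ∧ q)): 0.2 ≤ 0.4, so result = 1
(((p ∧ p) ∨ r) → (r → (q ∧ q))): 0.5 ≤ 1, so result = 1
((q → p) ∧ (((p ∧ p) ∨ r) → (r → (q ∧ q)))) = min(1, 1) = 1
((((not r ∨ q) ∧ r) ∨ ((r → (r → p)) ∨ ((q → not p) → r))) → ((q → p) ∧ (((p ∧ p) ∨ r) → (r → (q ∧ q))))): 1 ≤ 1, so result = 1

1.00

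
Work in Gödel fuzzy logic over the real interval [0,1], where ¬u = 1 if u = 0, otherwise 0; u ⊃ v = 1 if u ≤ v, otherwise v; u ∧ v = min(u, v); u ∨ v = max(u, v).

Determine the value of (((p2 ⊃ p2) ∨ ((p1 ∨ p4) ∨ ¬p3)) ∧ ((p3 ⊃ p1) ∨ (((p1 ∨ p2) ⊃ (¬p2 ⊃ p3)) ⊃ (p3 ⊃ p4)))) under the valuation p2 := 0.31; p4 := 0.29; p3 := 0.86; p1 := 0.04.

(p2 ⊃ p2): 0.31 ≤ 0.31, so result = 1
(p1 ∨ p4) = max(0.04, 0.29) = 0.29
¬p3: Gödel ¬ of 0.86 = 0 (operand ≠ 0)
((p1 ∨ p4) ∨ ¬p3) = max(0.29, 0) = 0.29
((p2 ⊃ p2) ∨ ((p1 ∨ p4) ∨ ¬p3)) = max(1, 0.29) = 1
(p3 ⊃ p1): 0.86 > 0.04, so result = 0.04
(p1 ∨ p2) = max(0.04, 0.31) = 0.31
¬p2: Gödel ¬ of 0.31 = 0 (operand ≠ 0)
(¬p2 ⊃ p3): 0 ≤ 0.86, so result = 1
((p1 ∨ p2) ⊃ (¬p2 ⊃ p3)): 0.31 ≤ 1, so result = 1
(p3 ⊃ p4): 0.86 > 0.29, so result = 0.29
(((p1 ∨ p2) ⊃ (¬p2 ⊃ p3)) ⊃ (p3 ⊃ p4)): 1 > 0.29, so result = 0.29
((p3 ⊃ p1) ∨ (((p1 ∨ p2) ⊃ (¬p2 ⊃ p3)) ⊃ (p3 ⊃ p4))) = max(0.04, 0.29) = 0.29
(((p2 ⊃ p2) ∨ ((p1 ∨ p4) ∨ ¬p3)) ∧ ((p3 ⊃ p1) ∨ (((p1 ∨ p2) ⊃ (¬p2 ⊃ p3)) ⊃ (p3 ⊃ p4)))) = min(1, 0.29) = 0.29

0.29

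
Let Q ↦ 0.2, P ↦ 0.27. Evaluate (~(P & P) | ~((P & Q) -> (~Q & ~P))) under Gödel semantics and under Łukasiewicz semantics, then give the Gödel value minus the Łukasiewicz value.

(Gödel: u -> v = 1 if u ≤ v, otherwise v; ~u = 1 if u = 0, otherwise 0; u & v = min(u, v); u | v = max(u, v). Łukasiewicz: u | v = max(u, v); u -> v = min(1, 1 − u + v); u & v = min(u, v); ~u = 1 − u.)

Gödel evaluation:
  (P & P) = min(0.27, 0.27) = 0.27
  ~(P & P): Gödel ¬ of 0.27 = 0 (operand ≠ 0)
  (P & Q) = min(0.27, 0.2) = 0.2
  ~Q: Gödel ¬ of 0.2 = 0 (operand ≠ 0)
  ~P: Gödel ¬ of 0.27 = 0 (operand ≠ 0)
  (~Q & ~P) = min(0, 0) = 0
  ((P & Q) -> (~Q & ~P)): 0.2 > 0, so result = 0
  ~((P & Q) -> (~Q & ~P)): Gödel ¬ of 0 = 1 (operand is 0)
  (~(P & P) | ~((P & Q) -> (~Q & ~P))) = max(0, 1) = 1
  Gödel value = 1
Łukasiewicz evaluation:
  (P & P) = min(0.27, 0.27) = 0.27
  ~(P & P): Łukasiewicz ¬ gives 1 − 0.27 = 0.73
  (P & Q) = min(0.27, 0.2) = 0.2
  ~Q: Łukasiewicz ¬ gives 1 − 0.2 = 0.8
  ~P: Łukasiewicz ¬ gives 1 − 0.27 = 0.73
  (~Q & ~P) = min(0.8, 0.73) = 0.73
  ((P & Q) -> (~Q & ~P)): min(1, 1 − 0.2 + 0.73) = 1
  ~((P & Q) -> (~Q & ~P)): Łukasiewicz ¬ gives 1 − 1 = 0
  (~(P & P) | ~((P & Q) -> (~Q & ~P))) = max(0.73, 0) = 0.73
  Łukasiewicz value = 0.73
Difference: 1 − 0.73 = 0.27

0.27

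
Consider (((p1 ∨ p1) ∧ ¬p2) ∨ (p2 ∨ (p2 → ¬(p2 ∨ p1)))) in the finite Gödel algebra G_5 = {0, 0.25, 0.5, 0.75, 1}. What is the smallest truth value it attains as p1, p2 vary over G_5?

0.25

The minimum is attained at p1 = 0, p2 = 0.25:
  (p1 ∨ p1) = max(0, 0) = 0
  ¬p2: Gödel ¬ of 0.25 = 0 (operand ≠ 0)
  ((p1 ∨ p1) ∧ ¬p2) = min(0, 0) = 0
  (p2 ∨ p1) = max(0.25, 0) = 0.25
  ¬(p2 ∨ p1): Gödel ¬ of 0.25 = 0 (operand ≠ 0)
  (p2 → ¬(p2 ∨ p1)): 0.25 > 0, so result = 0
  (p2 ∨ (p2 → ¬(p2 ∨ p1))) = max(0.25, 0) = 0.25
  (((p1 ∨ p1) ∧ ¬p2) ∨ (p2 ∨ (p2 → ¬(p2 ∨ p1)))) = max(0, 0.25) = 0.25
Checking all 25 assignments confirms none give a value below 0.25.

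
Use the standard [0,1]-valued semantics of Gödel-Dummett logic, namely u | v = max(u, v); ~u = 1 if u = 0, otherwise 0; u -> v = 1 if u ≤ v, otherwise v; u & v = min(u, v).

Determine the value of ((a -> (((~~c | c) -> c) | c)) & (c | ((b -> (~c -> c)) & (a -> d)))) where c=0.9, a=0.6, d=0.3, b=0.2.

~c: Gödel ¬ of 0.9 = 0 (operand ≠ 0)
~~c: Gödel ¬ of 0 = 1 (operand is 0)
(~~c | c) = max(1, 0.9) = 1
((~~c | c) -> c): 1 > 0.9, so result = 0.9
(((~~c | c) -> c) | c) = max(0.9, 0.9) = 0.9
(a -> (((~~c | c) -> c) | c)): 0.6 ≤ 0.9, so result = 1
~c: Gödel ¬ of 0.9 = 0 (operand ≠ 0)
(~c -> c): 0 ≤ 0.9, so result = 1
(b -> (~c -> c)): 0.2 ≤ 1, so result = 1
(a -> d): 0.6 > 0.3, so result = 0.3
((b -> (~c -> c)) & (a -> d)) = min(1, 0.3) = 0.3
(c | ((b -> (~c -> c)) & (a -> d))) = max(0.9, 0.3) = 0.9
((a -> (((~~c | c) -> c) | c)) & (c | ((b -> (~c -> c)) & (a -> d)))) = min(1, 0.9) = 0.9

0.90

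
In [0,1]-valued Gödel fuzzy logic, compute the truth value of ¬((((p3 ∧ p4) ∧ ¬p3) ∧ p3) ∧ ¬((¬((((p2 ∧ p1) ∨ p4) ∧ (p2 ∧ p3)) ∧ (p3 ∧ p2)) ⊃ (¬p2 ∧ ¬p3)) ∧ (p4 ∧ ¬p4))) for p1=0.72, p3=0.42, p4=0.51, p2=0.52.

1.00

(p3 ∧ p4) = min(0.42, 0.51) = 0.42
¬p3: Gödel ¬ of 0.42 = 0 (operand ≠ 0)
((p3 ∧ p4) ∧ ¬p3) = min(0.42, 0) = 0
(((p3 ∧ p4) ∧ ¬p3) ∧ p3) = min(0, 0.42) = 0
(p2 ∧ p1) = min(0.52, 0.72) = 0.52
((p2 ∧ p1) ∨ p4) = max(0.52, 0.51) = 0.52
(p2 ∧ p3) = min(0.52, 0.42) = 0.42
(((p2 ∧ p1) ∨ p4) ∧ (p2 ∧ p3)) = min(0.52, 0.42) = 0.42
(p3 ∧ p2) = min(0.42, 0.52) = 0.42
((((p2 ∧ p1) ∨ p4) ∧ (p2 ∧ p3)) ∧ (p3 ∧ p2)) = min(0.42, 0.42) = 0.42
¬((((p2 ∧ p1) ∨ p4) ∧ (p2 ∧ p3)) ∧ (p3 ∧ p2)): Gödel ¬ of 0.42 = 0 (operand ≠ 0)
¬p2: Gödel ¬ of 0.52 = 0 (operand ≠ 0)
¬p3: Gödel ¬ of 0.42 = 0 (operand ≠ 0)
(¬p2 ∧ ¬p3) = min(0, 0) = 0
(¬((((p2 ∧ p1) ∨ p4) ∧ (p2 ∧ p3)) ∧ (p3 ∧ p2)) ⊃ (¬p2 ∧ ¬p3)): 0 ≤ 0, so result = 1
¬p4: Gödel ¬ of 0.51 = 0 (operand ≠ 0)
(p4 ∧ ¬p4) = min(0.51, 0) = 0
((¬((((p2 ∧ p1) ∨ p4) ∧ (p2 ∧ p3)) ∧ (p3 ∧ p2)) ⊃ (¬p2 ∧ ¬p3)) ∧ (p4 ∧ ¬p4)) = min(1, 0) = 0
¬((¬((((p2 ∧ p1) ∨ p4) ∧ (p2 ∧ p3)) ∧ (p3 ∧ p2)) ⊃ (¬p2 ∧ ¬p3)) ∧ (p4 ∧ ¬p4)): Gödel ¬ of 0 = 1 (operand is 0)
((((p3 ∧ p4) ∧ ¬p3) ∧ p3) ∧ ¬((¬((((p2 ∧ p1) ∨ p4) ∧ (p2 ∧ p3)) ∧ (p3 ∧ p2)) ⊃ (¬p2 ∧ ¬p3)) ∧ (p4 ∧ ¬p4))) = min(0, 1) = 0
¬((((p3 ∧ p4) ∧ ¬p3) ∧ p3) ∧ ¬((¬((((p2 ∧ p1) ∨ p4) ∧ (p2 ∧ p3)) ∧ (p3 ∧ p2)) ⊃ (¬p2 ∧ ¬p3)) ∧ (p4 ∧ ¬p4))): Gödel ¬ of 0 = 1 (operand is 0)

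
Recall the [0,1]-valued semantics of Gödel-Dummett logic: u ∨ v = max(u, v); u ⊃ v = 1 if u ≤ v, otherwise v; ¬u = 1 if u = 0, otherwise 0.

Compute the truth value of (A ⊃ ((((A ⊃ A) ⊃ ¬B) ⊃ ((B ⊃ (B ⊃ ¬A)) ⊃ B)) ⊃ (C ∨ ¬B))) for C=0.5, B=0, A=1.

(A ⊃ A): 1 ≤ 1, so result = 1
¬B: Gödel ¬ of 0 = 1 (operand is 0)
((A ⊃ A) ⊃ ¬B): 1 ≤ 1, so result = 1
¬A: Gödel ¬ of 1 = 0 (operand ≠ 0)
(B ⊃ ¬A): 0 ≤ 0, so result = 1
(B ⊃ (B ⊃ ¬A)): 0 ≤ 1, so result = 1
((B ⊃ (B ⊃ ¬A)) ⊃ B): 1 > 0, so result = 0
(((A ⊃ A) ⊃ ¬B) ⊃ ((B ⊃ (B ⊃ ¬A)) ⊃ B)): 1 > 0, so result = 0
¬B: Gödel ¬ of 0 = 1 (operand is 0)
(C ∨ ¬B) = max(0.5, 1) = 1
((((A ⊃ A) ⊃ ¬B) ⊃ ((B ⊃ (B ⊃ ¬A)) ⊃ B)) ⊃ (C ∨ ¬B)): 0 ≤ 1, so result = 1
(A ⊃ ((((A ⊃ A) ⊃ ¬B) ⊃ ((B ⊃ (B ⊃ ¬A)) ⊃ B)) ⊃ (C ∨ ¬B))): 1 ≤ 1, so result = 1

1.00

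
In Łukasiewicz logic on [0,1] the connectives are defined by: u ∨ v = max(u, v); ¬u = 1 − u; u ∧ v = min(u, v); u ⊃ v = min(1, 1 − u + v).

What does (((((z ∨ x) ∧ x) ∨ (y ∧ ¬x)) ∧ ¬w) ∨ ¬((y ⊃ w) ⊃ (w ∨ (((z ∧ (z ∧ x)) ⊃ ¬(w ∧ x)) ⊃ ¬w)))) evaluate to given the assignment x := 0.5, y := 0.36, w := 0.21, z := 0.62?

(z ∨ x) = max(0.62, 0.5) = 0.62
((z ∨ x) ∧ x) = min(0.62, 0.5) = 0.5
¬x: Łukasiewicz ¬ gives 1 − 0.5 = 0.5
(y ∧ ¬x) = min(0.36, 0.5) = 0.36
(((z ∨ x) ∧ x) ∨ (y ∧ ¬x)) = max(0.5, 0.36) = 0.5
¬w: Łukasiewicz ¬ gives 1 − 0.21 = 0.79
((((z ∨ x) ∧ x) ∨ (y ∧ ¬x)) ∧ ¬w) = min(0.5, 0.79) = 0.5
(y ⊃ w): min(1, 1 − 0.36 + 0.21) = 0.85
(z ∧ x) = min(0.62, 0.5) = 0.5
(z ∧ (z ∧ x)) = min(0.62, 0.5) = 0.5
(w ∧ x) = min(0.21, 0.5) = 0.21
¬(w ∧ x): Łukasiewicz ¬ gives 1 − 0.21 = 0.79
((z ∧ (z ∧ x)) ⊃ ¬(w ∧ x)): min(1, 1 − 0.5 + 0.79) = 1
¬w: Łukasiewicz ¬ gives 1 − 0.21 = 0.79
(((z ∧ (z ∧ x)) ⊃ ¬(w ∧ x)) ⊃ ¬w): min(1, 1 − 1 + 0.79) = 0.79
(w ∨ (((z ∧ (z ∧ x)) ⊃ ¬(w ∧ x)) ⊃ ¬w)) = max(0.21, 0.79) = 0.79
((y ⊃ w) ⊃ (w ∨ (((z ∧ (z ∧ x)) ⊃ ¬(w ∧ x)) ⊃ ¬w))): min(1, 1 − 0.85 + 0.79) = 0.94
¬((y ⊃ w) ⊃ (w ∨ (((z ∧ (z ∧ x)) ⊃ ¬(w ∧ x)) ⊃ ¬w))): Łukasiewicz ¬ gives 1 − 0.94 = 0.06
(((((z ∨ x) ∧ x) ∨ (y ∧ ¬x)) ∧ ¬w) ∨ ¬((y ⊃ w) ⊃ (w ∨ (((z ∧ (z ∧ x)) ⊃ ¬(w ∧ x)) ⊃ ¬w)))) = max(0.5, 0.06) = 0.5

0.50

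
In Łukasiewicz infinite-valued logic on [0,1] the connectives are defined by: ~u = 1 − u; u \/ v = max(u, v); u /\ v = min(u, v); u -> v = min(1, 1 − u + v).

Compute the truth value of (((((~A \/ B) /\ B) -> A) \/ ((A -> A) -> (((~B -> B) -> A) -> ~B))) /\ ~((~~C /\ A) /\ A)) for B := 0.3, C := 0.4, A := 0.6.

0.60

~A: Łukasiewicz ¬ gives 1 − 0.6 = 0.4
(~A \/ B) = max(0.4, 0.3) = 0.4
((~A \/ B) /\ B) = min(0.4, 0.3) = 0.3
(((~A \/ B) /\ B) -> A): min(1, 1 − 0.3 + 0.6) = 1
(A -> A): min(1, 1 − 0.6 + 0.6) = 1
~B: Łukasiewicz ¬ gives 1 − 0.3 = 0.7
(~B -> B): min(1, 1 − 0.7 + 0.3) = 0.6
((~B -> B) -> A): min(1, 1 − 0.6 + 0.6) = 1
~B: Łukasiewicz ¬ gives 1 − 0.3 = 0.7
(((~B -> B) -> A) -> ~B): min(1, 1 − 1 + 0.7) = 0.7
((A -> A) -> (((~B -> B) -> A) -> ~B)): min(1, 1 − 1 + 0.7) = 0.7
((((~A \/ B) /\ B) -> A) \/ ((A -> A) -> (((~B -> B) -> A) -> ~B))) = max(1, 0.7) = 1
~C: Łukasiewicz ¬ gives 1 − 0.4 = 0.6
~~C: Łukasiewicz ¬ gives 1 − 0.6 = 0.4
(~~C /\ A) = min(0.4, 0.6) = 0.4
((~~C /\ A) /\ A) = min(0.4, 0.6) = 0.4
~((~~C /\ A) /\ A): Łukasiewicz ¬ gives 1 − 0.4 = 0.6
(((((~A \/ B) /\ B) -> A) \/ ((A -> A) -> (((~B -> B) -> A) -> ~B))) /\ ~((~~C /\ A) /\ A)) = min(1, 0.6) = 0.6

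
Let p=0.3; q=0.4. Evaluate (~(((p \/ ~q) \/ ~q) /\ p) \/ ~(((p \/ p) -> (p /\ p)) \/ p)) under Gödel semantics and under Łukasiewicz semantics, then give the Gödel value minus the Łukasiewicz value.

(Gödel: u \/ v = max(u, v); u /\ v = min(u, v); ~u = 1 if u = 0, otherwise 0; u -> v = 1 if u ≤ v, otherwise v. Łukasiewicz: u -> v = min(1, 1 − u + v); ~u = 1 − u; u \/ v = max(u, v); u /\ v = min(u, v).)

-0.70

Gödel evaluation:
  ~q: Gödel ¬ of 0.4 = 0 (operand ≠ 0)
  (p \/ ~q) = max(0.3, 0) = 0.3
  ~q: Gödel ¬ of 0.4 = 0 (operand ≠ 0)
  ((p \/ ~q) \/ ~q) = max(0.3, 0) = 0.3
  (((p \/ ~q) \/ ~q) /\ p) = min(0.3, 0.3) = 0.3
  ~(((p \/ ~q) \/ ~q) /\ p): Gödel ¬ of 0.3 = 0 (operand ≠ 0)
  (p \/ p) = max(0.3, 0.3) = 0.3
  (p /\ p) = min(0.3, 0.3) = 0.3
  ((p \/ p) -> (p /\ p)): 0.3 ≤ 0.3, so result = 1
  (((p \/ p) -> (p /\ p)) \/ p) = max(1, 0.3) = 1
  ~(((p \/ p) -> (p /\ p)) \/ p): Gödel ¬ of 1 = 0 (operand ≠ 0)
  (~(((p \/ ~q) \/ ~q) /\ p) \/ ~(((p \/ p) -> (p /\ p)) \/ p)) = max(0, 0) = 0
  Gödel value = 0
Łukasiewicz evaluation:
  ~q: Łukasiewicz ¬ gives 1 − 0.4 = 0.6
  (p \/ ~q) = max(0.3, 0.6) = 0.6
  ~q: Łukasiewicz ¬ gives 1 − 0.4 = 0.6
  ((p \/ ~q) \/ ~q) = max(0.6, 0.6) = 0.6
  (((p \/ ~q) \/ ~q) /\ p) = min(0.6, 0.3) = 0.3
  ~(((p \/ ~q) \/ ~q) /\ p): Łukasiewicz ¬ gives 1 − 0.3 = 0.7
  (p \/ p) = max(0.3, 0.3) = 0.3
  (p /\ p) = min(0.3, 0.3) = 0.3
  ((p \/ p) -> (p /\ p)): min(1, 1 − 0.3 + 0.3) = 1
  (((p \/ p) -> (p /\ p)) \/ p) = max(1, 0.3) = 1
  ~(((p \/ p) -> (p /\ p)) \/ p): Łukasiewicz ¬ gives 1 − 1 = 0
  (~(((p \/ ~q) \/ ~q) /\ p) \/ ~(((p \/ p) -> (p /\ p)) \/ p)) = max(0.7, 0) = 0.7
  Łukasiewicz value = 0.7
Difference: 0 − 0.7 = -0.70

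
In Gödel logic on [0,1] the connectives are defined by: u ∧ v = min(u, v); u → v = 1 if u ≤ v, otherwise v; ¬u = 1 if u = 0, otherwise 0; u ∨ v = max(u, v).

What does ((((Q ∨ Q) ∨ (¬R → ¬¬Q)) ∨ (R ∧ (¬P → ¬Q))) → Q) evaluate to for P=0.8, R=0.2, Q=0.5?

0.50

(Q ∨ Q) = max(0.5, 0.5) = 0.5
¬R: Gödel ¬ of 0.2 = 0 (operand ≠ 0)
¬Q: Gödel ¬ of 0.5 = 0 (operand ≠ 0)
¬¬Q: Gödel ¬ of 0 = 1 (operand is 0)
(¬R → ¬¬Q): 0 ≤ 1, so result = 1
((Q ∨ Q) ∨ (¬R → ¬¬Q)) = max(0.5, 1) = 1
¬P: Gödel ¬ of 0.8 = 0 (operand ≠ 0)
¬Q: Gödel ¬ of 0.5 = 0 (operand ≠ 0)
(¬P → ¬Q): 0 ≤ 0, so result = 1
(R ∧ (¬P → ¬Q)) = min(0.2, 1) = 0.2
(((Q ∨ Q) ∨ (¬R → ¬¬Q)) ∨ (R ∧ (¬P → ¬Q))) = max(1, 0.2) = 1
((((Q ∨ Q) ∨ (¬R → ¬¬Q)) ∨ (R ∧ (¬P → ¬Q))) → Q): 1 > 0.5, so result = 0.5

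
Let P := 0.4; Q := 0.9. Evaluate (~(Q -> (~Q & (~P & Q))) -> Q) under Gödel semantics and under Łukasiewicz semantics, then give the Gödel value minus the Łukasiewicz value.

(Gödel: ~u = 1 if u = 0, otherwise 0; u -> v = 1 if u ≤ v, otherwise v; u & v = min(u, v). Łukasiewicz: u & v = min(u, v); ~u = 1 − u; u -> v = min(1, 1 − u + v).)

Gödel evaluation:
  ~Q: Gödel ¬ of 0.9 = 0 (operand ≠ 0)
  ~P: Gödel ¬ of 0.4 = 0 (operand ≠ 0)
  (~P & Q) = min(0, 0.9) = 0
  (~Q & (~P & Q)) = min(0, 0) = 0
  (Q -> (~Q & (~P & Q))): 0.9 > 0, so result = 0
  ~(Q -> (~Q & (~P & Q))): Gödel ¬ of 0 = 1 (operand is 0)
  (~(Q -> (~Q & (~P & Q))) -> Q): 1 > 0.9, so result = 0.9
  Gödel value = 0.9
Łukasiewicz evaluation:
  ~Q: Łukasiewicz ¬ gives 1 − 0.9 = 0.1
  ~P: Łukasiewicz ¬ gives 1 − 0.4 = 0.6
  (~P & Q) = min(0.6, 0.9) = 0.6
  (~Q & (~P & Q)) = min(0.1, 0.6) = 0.1
  (Q -> (~Q & (~P & Q))): min(1, 1 − 0.9 + 0.1) = 0.2
  ~(Q -> (~Q & (~P & Q))): Łukasiewicz ¬ gives 1 − 0.2 = 0.8
  (~(Q -> (~Q & (~P & Q))) -> Q): min(1, 1 − 0.8 + 0.9) = 1
  Łukasiewicz value = 1
Difference: 0.9 − 1 = -0.10

-0.10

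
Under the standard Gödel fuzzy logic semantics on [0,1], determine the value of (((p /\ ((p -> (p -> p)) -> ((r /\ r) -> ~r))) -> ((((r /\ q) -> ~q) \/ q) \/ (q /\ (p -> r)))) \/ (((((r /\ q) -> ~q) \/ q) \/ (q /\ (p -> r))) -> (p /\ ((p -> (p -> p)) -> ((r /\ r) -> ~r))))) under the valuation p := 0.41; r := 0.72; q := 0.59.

1.00

(p -> p): 0.41 ≤ 0.41, so result = 1
(p -> (p -> p)): 0.41 ≤ 1, so result = 1
(r /\ r) = min(0.72, 0.72) = 0.72
~r: Gödel ¬ of 0.72 = 0 (operand ≠ 0)
((r /\ r) -> ~r): 0.72 > 0, so result = 0
((p -> (p -> p)) -> ((r /\ r) -> ~r)): 1 > 0, so result = 0
(p /\ ((p -> (p -> p)) -> ((r /\ r) -> ~r))) = min(0.41, 0) = 0
(r /\ q) = min(0.72, 0.59) = 0.59
~q: Gödel ¬ of 0.59 = 0 (operand ≠ 0)
((r /\ q) -> ~q): 0.59 > 0, so result = 0
(((r /\ q) -> ~q) \/ q) = max(0, 0.59) = 0.59
(p -> r): 0.41 ≤ 0.72, so result = 1
(q /\ (p -> r)) = min(0.59, 1) = 0.59
((((r /\ q) -> ~q) \/ q) \/ (q /\ (p -> r))) = max(0.59, 0.59) = 0.59
((p /\ ((p -> (p -> p)) -> ((r /\ r) -> ~r))) -> ((((r /\ q) -> ~q) \/ q) \/ (q /\ (p -> r)))): 0 ≤ 0.59, so result = 1
(r /\ q) = min(0.72, 0.59) = 0.59
~q: Gödel ¬ of 0.59 = 0 (operand ≠ 0)
((r /\ q) -> ~q): 0.59 > 0, so result = 0
(((r /\ q) -> ~q) \/ q) = max(0, 0.59) = 0.59
(p -> r): 0.41 ≤ 0.72, so result = 1
(q /\ (p -> r)) = min(0.59, 1) = 0.59
((((r /\ q) -> ~q) \/ q) \/ (q /\ (p -> r))) = max(0.59, 0.59) = 0.59
(p -> p): 0.41 ≤ 0.41, so result = 1
(p -> (p -> p)): 0.41 ≤ 1, so result = 1
(r /\ r) = min(0.72, 0.72) = 0.72
~r: Gödel ¬ of 0.72 = 0 (operand ≠ 0)
((r /\ r) -> ~r): 0.72 > 0, so result = 0
((p -> (p -> p)) -> ((r /\ r) -> ~r)): 1 > 0, so result = 0
(p /\ ((p -> (p -> p)) -> ((r /\ r) -> ~r))) = min(0.41, 0) = 0
(((((r /\ q) -> ~q) \/ q) \/ (q /\ (p -> r))) -> (p /\ ((p -> (p -> p)) -> ((r /\ r) -> ~r)))): 0.59 > 0, so result = 0
(((p /\ ((p -> (p -> p)) -> ((r /\ r) -> ~r))) -> ((((r /\ q) -> ~q) \/ q) \/ (q /\ (p -> r)))) \/ (((((r /\ q) -> ~q) \/ q) \/ (q /\ (p -> r))) -> (p /\ ((p -> (p -> p)) -> ((r /\ r) -> ~r))))) = max(1, 0) = 1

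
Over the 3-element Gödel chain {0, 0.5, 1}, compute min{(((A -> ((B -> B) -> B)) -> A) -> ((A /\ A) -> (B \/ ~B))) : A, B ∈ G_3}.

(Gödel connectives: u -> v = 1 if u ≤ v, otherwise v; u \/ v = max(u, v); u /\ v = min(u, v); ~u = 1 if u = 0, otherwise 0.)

The minimum is attained at A = 1, B = 0.5:
  (B -> B): 0.5 ≤ 0.5, so result = 1
  ((B -> B) -> B): 1 > 0.5, so result = 0.5
  (A -> ((B -> B) -> B)): 1 > 0.5, so result = 0.5
  ((A -> ((B -> B) -> B)) -> A): 0.5 ≤ 1, so result = 1
  (A /\ A) = min(1, 1) = 1
  ~B: Gödel ¬ of 0.5 = 0 (operand ≠ 0)
  (B \/ ~B) = max(0.5, 0) = 0.5
  ((A /\ A) -> (B \/ ~B)): 1 > 0.5, so result = 0.5
  (((A -> ((B -> B) -> B)) -> A) -> ((A /\ A) -> (B \/ ~B))): 1 > 0.5, so result = 0.5
Checking all 9 assignments confirms none give a value below 0.50.

0.50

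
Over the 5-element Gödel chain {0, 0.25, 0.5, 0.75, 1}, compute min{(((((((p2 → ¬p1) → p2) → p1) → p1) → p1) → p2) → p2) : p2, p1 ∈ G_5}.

0.25

The minimum is attained at p2 = 0.25, p1 = 0:
  ¬p1: Gödel ¬ of 0 = 1 (operand is 0)
  (p2 → ¬p1): 0.25 ≤ 1, so result = 1
  ((p2 → ¬p1) → p2): 1 > 0.25, so result = 0.25
  (((p2 → ¬p1) → p2) → p1): 0.25 > 0, so result = 0
  ((((p2 → ¬p1) → p2) → p1) → p1): 0 ≤ 0, so result = 1
  (((((p2 → ¬p1) → p2) → p1) → p1) → p1): 1 > 0, so result = 0
  ((((((p2 → ¬p1) → p2) → p1) → p1) → p1) → p2): 0 ≤ 0.25, so result = 1
  (((((((p2 → ¬p1) → p2) → p1) → p1) → p1) → p2) → p2): 1 > 0.25, so result = 0.25
Checking all 25 assignments confirms none give a value below 0.25.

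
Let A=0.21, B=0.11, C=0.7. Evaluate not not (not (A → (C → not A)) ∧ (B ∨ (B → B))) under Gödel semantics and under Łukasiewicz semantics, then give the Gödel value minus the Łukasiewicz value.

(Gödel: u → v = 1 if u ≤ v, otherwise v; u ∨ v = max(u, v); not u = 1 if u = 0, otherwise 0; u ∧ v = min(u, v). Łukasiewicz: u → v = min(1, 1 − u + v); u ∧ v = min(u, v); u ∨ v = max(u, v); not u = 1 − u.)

Gödel evaluation:
  not A: Gödel ¬ of 0.21 = 0 (operand ≠ 0)
  (C → not A): 0.7 > 0, so result = 0
  (A → (C → not A)): 0.21 > 0, so result = 0
  not (A → (C → not A)): Gödel ¬ of 0 = 1 (operand is 0)
  (B → B): 0.11 ≤ 0.11, so result = 1
  (B ∨ (B → B)) = max(0.11, 1) = 1
  (not (A → (C → not A)) ∧ (B ∨ (B → B))) = min(1, 1) = 1
  not (not (A → (C → not A)) ∧ (B ∨ (B → B))): Gödel ¬ of 1 = 0 (operand ≠ 0)
  not not (not (A → (C → not A)) ∧ (B ∨ (B → B))): Gödel ¬ of 0 = 1 (operand is 0)
  Gödel value = 1
Łukasiewicz evaluation:
  not A: Łukasiewicz ¬ gives 1 − 0.21 = 0.79
  (C → not A): min(1, 1 − 0.7 + 0.79) = 1
  (A → (C → not A)): min(1, 1 − 0.21 + 1) = 1
  not (A → (C → not A)): Łukasiewicz ¬ gives 1 − 1 = 0
  (B → B): min(1, 1 − 0.11 + 0.11) = 1
  (B ∨ (B → B)) = max(0.11, 1) = 1
  (not (A → (C → not A)) ∧ (B ∨ (B → B))) = min(0, 1) = 0
  not (not (A → (C → not A)) ∧ (B ∨ (B → B))): Łukasiewicz ¬ gives 1 − 0 = 1
  not not (not (A → (C → not A)) ∧ (B ∨ (B → B))): Łukasiewicz ¬ gives 1 − 1 = 0
  Łukasiewicz value = 0
Difference: 1 − 0 = 1.00

1.00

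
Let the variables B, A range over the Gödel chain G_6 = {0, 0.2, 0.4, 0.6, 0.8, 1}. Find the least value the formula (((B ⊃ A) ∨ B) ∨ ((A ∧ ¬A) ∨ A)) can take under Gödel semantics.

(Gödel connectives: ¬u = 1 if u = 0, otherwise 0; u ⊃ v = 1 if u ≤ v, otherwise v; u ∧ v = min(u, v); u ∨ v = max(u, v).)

The minimum is attained at B = 0.2, A = 0:
  (B ⊃ A): 0.2 > 0, so result = 0
  ((B ⊃ A) ∨ B) = max(0, 0.2) = 0.2
  ¬A: Gödel ¬ of 0 = 1 (operand is 0)
  (A ∧ ¬A) = min(0, 1) = 0
  ((A ∧ ¬A) ∨ A) = max(0, 0) = 0
  (((B ⊃ A) ∨ B) ∨ ((A ∧ ¬A) ∨ A)) = max(0.2, 0) = 0.2
Checking all 36 assignments confirms none give a value below 0.20.

0.20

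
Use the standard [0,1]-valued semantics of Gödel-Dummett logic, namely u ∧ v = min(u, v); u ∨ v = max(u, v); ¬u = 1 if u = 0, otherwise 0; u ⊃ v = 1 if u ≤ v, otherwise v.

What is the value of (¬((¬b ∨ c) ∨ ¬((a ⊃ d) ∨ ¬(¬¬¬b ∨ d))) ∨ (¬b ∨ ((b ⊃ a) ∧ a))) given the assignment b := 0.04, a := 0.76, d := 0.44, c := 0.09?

0.76

¬b: Gödel ¬ of 0.04 = 0 (operand ≠ 0)
(¬b ∨ c) = max(0, 0.09) = 0.09
(a ⊃ d): 0.76 > 0.44, so result = 0.44
¬b: Gödel ¬ of 0.04 = 0 (operand ≠ 0)
¬¬b: Gödel ¬ of 0 = 1 (operand is 0)
¬¬¬b: Gödel ¬ of 1 = 0 (operand ≠ 0)
(¬¬¬b ∨ d) = max(0, 0.44) = 0.44
¬(¬¬¬b ∨ d): Gödel ¬ of 0.44 = 0 (operand ≠ 0)
((a ⊃ d) ∨ ¬(¬¬¬b ∨ d)) = max(0.44, 0) = 0.44
¬((a ⊃ d) ∨ ¬(¬¬¬b ∨ d)): Gödel ¬ of 0.44 = 0 (operand ≠ 0)
((¬b ∨ c) ∨ ¬((a ⊃ d) ∨ ¬(¬¬¬b ∨ d))) = max(0.09, 0) = 0.09
¬((¬b ∨ c) ∨ ¬((a ⊃ d) ∨ ¬(¬¬¬b ∨ d))): Gödel ¬ of 0.09 = 0 (operand ≠ 0)
¬b: Gödel ¬ of 0.04 = 0 (operand ≠ 0)
(b ⊃ a): 0.04 ≤ 0.76, so result = 1
((b ⊃ a) ∧ a) = min(1, 0.76) = 0.76
(¬b ∨ ((b ⊃ a) ∧ a)) = max(0, 0.76) = 0.76
(¬((¬b ∨ c) ∨ ¬((a ⊃ d) ∨ ¬(¬¬¬b ∨ d))) ∨ (¬b ∨ ((b ⊃ a) ∧ a))) = max(0, 0.76) = 0.76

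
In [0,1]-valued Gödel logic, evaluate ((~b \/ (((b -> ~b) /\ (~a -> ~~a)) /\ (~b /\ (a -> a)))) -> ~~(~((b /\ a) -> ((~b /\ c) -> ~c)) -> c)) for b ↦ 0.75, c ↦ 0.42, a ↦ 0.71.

1.00

~b: Gödel ¬ of 0.75 = 0 (operand ≠ 0)
~b: Gödel ¬ of 0.75 = 0 (operand ≠ 0)
(b -> ~b): 0.75 > 0, so result = 0
~a: Gödel ¬ of 0.71 = 0 (operand ≠ 0)
~a: Gödel ¬ of 0.71 = 0 (operand ≠ 0)
~~a: Gödel ¬ of 0 = 1 (operand is 0)
(~a -> ~~a): 0 ≤ 1, so result = 1
((b -> ~b) /\ (~a -> ~~a)) = min(0, 1) = 0
~b: Gödel ¬ of 0.75 = 0 (operand ≠ 0)
(a -> a): 0.71 ≤ 0.71, so result = 1
(~b /\ (a -> a)) = min(0, 1) = 0
(((b -> ~b) /\ (~a -> ~~a)) /\ (~b /\ (a -> a))) = min(0, 0) = 0
(~b \/ (((b -> ~b) /\ (~a -> ~~a)) /\ (~b /\ (a -> a)))) = max(0, 0) = 0
(b /\ a) = min(0.75, 0.71) = 0.71
~b: Gödel ¬ of 0.75 = 0 (operand ≠ 0)
(~b /\ c) = min(0, 0.42) = 0
~c: Gödel ¬ of 0.42 = 0 (operand ≠ 0)
((~b /\ c) -> ~c): 0 ≤ 0, so result = 1
((b /\ a) -> ((~b /\ c) -> ~c)): 0.71 ≤ 1, so result = 1
~((b /\ a) -> ((~b /\ c) -> ~c)): Gödel ¬ of 1 = 0 (operand ≠ 0)
(~((b /\ a) -> ((~b /\ c) -> ~c)) -> c): 0 ≤ 0.42, so result = 1
~(~((b /\ a) -> ((~b /\ c) -> ~c)) -> c): Gödel ¬ of 1 = 0 (operand ≠ 0)
~~(~((b /\ a) -> ((~b /\ c) -> ~c)) -> c): Gödel ¬ of 0 = 1 (operand is 0)
((~b \/ (((b -> ~b) /\ (~a -> ~~a)) /\ (~b /\ (a -> a)))) -> ~~(~((b /\ a) -> ((~b /\ c) -> ~c)) -> c)): 0 ≤ 1, so result = 1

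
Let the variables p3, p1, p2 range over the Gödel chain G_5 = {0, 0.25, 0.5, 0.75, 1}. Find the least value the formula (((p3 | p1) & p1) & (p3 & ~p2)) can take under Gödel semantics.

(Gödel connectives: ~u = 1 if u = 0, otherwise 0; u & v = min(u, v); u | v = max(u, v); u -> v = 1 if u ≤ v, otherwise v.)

The minimum is attained at p3 = 0, p1 = 0, p2 = 0:
  (p3 | p1) = max(0, 0) = 0
  ((p3 | p1) & p1) = min(0, 0) = 0
  ~p2: Gödel ¬ of 0 = 1 (operand is 0)
  (p3 & ~p2) = min(0, 1) = 0
  (((p3 | p1) & p1) & (p3 & ~p2)) = min(0, 0) = 0
Checking all 125 assignments confirms none give a value below 0.00.

0.00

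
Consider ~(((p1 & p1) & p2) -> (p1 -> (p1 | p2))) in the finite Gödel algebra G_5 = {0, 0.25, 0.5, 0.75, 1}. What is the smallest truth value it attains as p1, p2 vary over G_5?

0.00

The minimum is attained at p1 = 0, p2 = 0:
  (p1 & p1) = min(0, 0) = 0
  ((p1 & p1) & p2) = min(0, 0) = 0
  (p1 | p2) = max(0, 0) = 0
  (p1 -> (p1 | p2)): 0 ≤ 0, so result = 1
  (((p1 & p1) & p2) -> (p1 -> (p1 | p2))): 0 ≤ 1, so result = 1
  ~(((p1 & p1) & p2) -> (p1 -> (p1 | p2))): Gödel ¬ of 1 = 0 (operand ≠ 0)
Checking all 25 assignments confirms none give a value below 0.00.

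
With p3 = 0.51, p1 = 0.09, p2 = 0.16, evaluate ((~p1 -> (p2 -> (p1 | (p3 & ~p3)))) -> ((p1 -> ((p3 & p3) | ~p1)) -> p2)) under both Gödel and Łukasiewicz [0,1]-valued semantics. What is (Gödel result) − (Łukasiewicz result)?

0.00

Gödel evaluation:
  ~p1: Gödel ¬ of 0.09 = 0 (operand ≠ 0)
  ~p3: Gödel ¬ of 0.51 = 0 (operand ≠ 0)
  (p3 & ~p3) = min(0.51, 0) = 0
  (p1 | (p3 & ~p3)) = max(0.09, 0) = 0.09
  (p2 -> (p1 | (p3 & ~p3))): 0.16 > 0.09, so result = 0.09
  (~p1 -> (p2 -> (p1 | (p3 & ~p3)))): 0 ≤ 0.09, so result = 1
  (p3 & p3) = min(0.51, 0.51) = 0.51
  ~p1: Gödel ¬ of 0.09 = 0 (operand ≠ 0)
  ((p3 & p3) | ~p1) = max(0.51, 0) = 0.51
  (p1 -> ((p3 & p3) | ~p1)): 0.09 ≤ 0.51, so result = 1
  ((p1 -> ((p3 & p3) | ~p1)) -> p2): 1 > 0.16, so result = 0.16
  ((~p1 -> (p2 -> (p1 | (p3 & ~p3)))) -> ((p1 -> ((p3 & p3) | ~p1)) -> p2)): 1 > 0.16, so result = 0.16
  Gödel value = 0.16
Łukasiewicz evaluation:
  ~p1: Łukasiewicz ¬ gives 1 − 0.09 = 0.91
  ~p3: Łukasiewicz ¬ gives 1 − 0.51 = 0.49
  (p3 & ~p3) = min(0.51, 0.49) = 0.49
  (p1 | (p3 & ~p3)) = max(0.09, 0.49) = 0.49
  (p2 -> (p1 | (p3 & ~p3))): min(1, 1 − 0.16 + 0.49) = 1
  (~p1 -> (p2 -> (p1 | (p3 & ~p3)))): min(1, 1 − 0.91 + 1) = 1
  (p3 & p3) = min(0.51, 0.51) = 0.51
  ~p1: Łukasiewicz ¬ gives 1 − 0.09 = 0.91
  ((p3 & p3) | ~p1) = max(0.51, 0.91) = 0.91
  (p1 -> ((p3 & p3) | ~p1)): min(1, 1 − 0.09 + 0.91) = 1
  ((p1 -> ((p3 & p3) | ~p1)) -> p2): min(1, 1 − 1 + 0.16) = 0.16
  ((~p1 -> (p2 -> (p1 | (p3 & ~p3)))) -> ((p1 -> ((p3 & p3) | ~p1)) -> p2)): min(1, 1 − 1 + 0.16) = 0.16
  Łukasiewicz value = 0.16
Difference: 0.16 − 0.16 = 0.00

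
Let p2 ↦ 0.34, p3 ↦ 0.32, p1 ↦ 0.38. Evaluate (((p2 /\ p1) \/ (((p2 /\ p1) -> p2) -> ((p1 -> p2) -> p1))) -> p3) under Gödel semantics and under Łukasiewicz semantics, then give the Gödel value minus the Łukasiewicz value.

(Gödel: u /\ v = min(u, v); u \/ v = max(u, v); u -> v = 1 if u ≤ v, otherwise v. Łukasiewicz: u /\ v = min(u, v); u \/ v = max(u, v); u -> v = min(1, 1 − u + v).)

-0.58

Gödel evaluation:
  (p2 /\ p1) = min(0.34, 0.38) = 0.34
  (p2 /\ p1) = min(0.34, 0.38) = 0.34
  ((p2 /\ p1) -> p2): 0.34 ≤ 0.34, so result = 1
  (p1 -> p2): 0.38 > 0.34, so result = 0.34
  ((p1 -> p2) -> p1): 0.34 ≤ 0.38, so result = 1
  (((p2 /\ p1) -> p2) -> ((p1 -> p2) -> p1)): 1 ≤ 1, so result = 1
  ((p2 /\ p1) \/ (((p2 /\ p1) -> p2) -> ((p1 -> p2) -> p1))) = max(0.34, 1) = 1
  (((p2 /\ p1) \/ (((p2 /\ p1) -> p2) -> ((p1 -> p2) -> p1))) -> p3): 1 > 0.32, so result = 0.32
  Gödel value = 0.32
Łukasiewicz evaluation:
  (p2 /\ p1) = min(0.34, 0.38) = 0.34
  (p2 /\ p1) = min(0.34, 0.38) = 0.34
  ((p2 /\ p1) -> p2): min(1, 1 − 0.34 + 0.34) = 1
  (p1 -> p2): min(1, 1 − 0.38 + 0.34) = 0.96
  ((p1 -> p2) -> p1): min(1, 1 − 0.96 + 0.38) = 0.42
  (((p2 /\ p1) -> p2) -> ((p1 -> p2) -> p1)): min(1, 1 − 1 + 0.42) = 0.42
  ((p2 /\ p1) \/ (((p2 /\ p1) -> p2) -> ((p1 -> p2) -> p1))) = max(0.34, 0.42) = 0.42
  (((p2 /\ p1) \/ (((p2 /\ p1) -> p2) -> ((p1 -> p2) -> p1))) -> p3): min(1, 1 − 0.42 + 0.32) = 0.9
  Łukasiewicz value = 0.9
Difference: 0.32 − 0.9 = -0.58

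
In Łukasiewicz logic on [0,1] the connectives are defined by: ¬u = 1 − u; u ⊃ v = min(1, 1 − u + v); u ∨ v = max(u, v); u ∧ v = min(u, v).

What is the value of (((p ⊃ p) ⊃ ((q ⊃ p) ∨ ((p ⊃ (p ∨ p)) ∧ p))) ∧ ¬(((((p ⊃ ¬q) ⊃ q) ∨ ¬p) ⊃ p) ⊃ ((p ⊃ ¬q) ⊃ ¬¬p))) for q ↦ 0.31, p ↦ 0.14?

(p ⊃ p): min(1, 1 − 0.14 + 0.14) = 1
(q ⊃ p): min(1, 1 − 0.31 + 0.14) = 0.83
(p ∨ p) = max(0.14, 0.14) = 0.14
(p ⊃ (p ∨ p)): min(1, 1 − 0.14 + 0.14) = 1
((p ⊃ (p ∨ p)) ∧ p) = min(1, 0.14) = 0.14
((q ⊃ p) ∨ ((p ⊃ (p ∨ p)) ∧ p)) = max(0.83, 0.14) = 0.83
((p ⊃ p) ⊃ ((q ⊃ p) ∨ ((p ⊃ (p ∨ p)) ∧ p))): min(1, 1 − 1 + 0.83) = 0.83
¬q: Łukasiewicz ¬ gives 1 − 0.31 = 0.69
(p ⊃ ¬q): min(1, 1 − 0.14 + 0.69) = 1
((p ⊃ ¬q) ⊃ q): min(1, 1 − 1 + 0.31) = 0.31
¬p: Łukasiewicz ¬ gives 1 − 0.14 = 0.86
(((p ⊃ ¬q) ⊃ q) ∨ ¬p) = max(0.31, 0.86) = 0.86
((((p ⊃ ¬q) ⊃ q) ∨ ¬p) ⊃ p): min(1, 1 − 0.86 + 0.14) = 0.28
¬q: Łukasiewicz ¬ gives 1 − 0.31 = 0.69
(p ⊃ ¬q): min(1, 1 − 0.14 + 0.69) = 1
¬p: Łukasiewicz ¬ gives 1 − 0.14 = 0.86
¬¬p: Łukasiewicz ¬ gives 1 − 0.86 = 0.14
((p ⊃ ¬q) ⊃ ¬¬p): min(1, 1 − 1 + 0.14) = 0.14
(((((p ⊃ ¬q) ⊃ q) ∨ ¬p) ⊃ p) ⊃ ((p ⊃ ¬q) ⊃ ¬¬p)): min(1, 1 − 0.28 + 0.14) = 0.86
¬(((((p ⊃ ¬q) ⊃ q) ∨ ¬p) ⊃ p) ⊃ ((p ⊃ ¬q) ⊃ ¬¬p)): Łukasiewicz ¬ gives 1 − 0.86 = 0.14
(((p ⊃ p) ⊃ ((q ⊃ p) ∨ ((p ⊃ (p ∨ p)) ∧ p))) ∧ ¬(((((p ⊃ ¬q) ⊃ q) ∨ ¬p) ⊃ p) ⊃ ((p ⊃ ¬q) ⊃ ¬¬p))) = min(0.83, 0.14) = 0.14

0.14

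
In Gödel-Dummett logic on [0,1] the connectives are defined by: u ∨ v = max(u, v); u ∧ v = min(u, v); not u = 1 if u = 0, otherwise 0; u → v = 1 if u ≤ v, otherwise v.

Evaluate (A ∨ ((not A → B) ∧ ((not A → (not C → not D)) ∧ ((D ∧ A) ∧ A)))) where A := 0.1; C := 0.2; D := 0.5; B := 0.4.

not A: Gödel ¬ of 0.1 = 0 (operand ≠ 0)
(not A → B): 0 ≤ 0.4, so result = 1
not A: Gödel ¬ of 0.1 = 0 (operand ≠ 0)
not C: Gödel ¬ of 0.2 = 0 (operand ≠ 0)
not D: Gödel ¬ of 0.5 = 0 (operand ≠ 0)
(not C → not D): 0 ≤ 0, so result = 1
(not A → (not C → not D)): 0 ≤ 1, so result = 1
(D ∧ A) = min(0.5, 0.1) = 0.1
((D ∧ A) ∧ A) = min(0.1, 0.1) = 0.1
((not A → (not C → not D)) ∧ ((D ∧ A) ∧ A)) = min(1, 0.1) = 0.1
((not A → B) ∧ ((not A → (not C → not D)) ∧ ((D ∧ A) ∧ A))) = min(1, 0.1) = 0.1
(A ∨ ((not A → B) ∧ ((not A → (not C → not D)) ∧ ((D ∧ A) ∧ A)))) = max(0.1, 0.1) = 0.1

0.10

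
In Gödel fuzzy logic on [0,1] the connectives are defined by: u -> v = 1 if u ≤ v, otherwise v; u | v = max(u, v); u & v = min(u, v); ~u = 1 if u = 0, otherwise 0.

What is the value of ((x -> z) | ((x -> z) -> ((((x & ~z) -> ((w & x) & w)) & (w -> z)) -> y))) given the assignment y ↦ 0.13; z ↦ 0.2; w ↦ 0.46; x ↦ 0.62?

0.20

(x -> z): 0.62 > 0.2, so result = 0.2
(x -> z): 0.62 > 0.2, so result = 0.2
~z: Gödel ¬ of 0.2 = 0 (operand ≠ 0)
(x & ~z) = min(0.62, 0) = 0
(w & x) = min(0.46, 0.62) = 0.46
((w & x) & w) = min(0.46, 0.46) = 0.46
((x & ~z) -> ((w & x) & w)): 0 ≤ 0.46, so result = 1
(w -> z): 0.46 > 0.2, so result = 0.2
(((x & ~z) -> ((w & x) & w)) & (w -> z)) = min(1, 0.2) = 0.2
((((x & ~z) -> ((w & x) & w)) & (w -> z)) -> y): 0.2 > 0.13, so result = 0.13
((x -> z) -> ((((x & ~z) -> ((w & x) & w)) & (w -> z)) -> y)): 0.2 > 0.13, so result = 0.13
((x -> z) | ((x -> z) -> ((((x & ~z) -> ((w & x) & w)) & (w -> z)) -> y))) = max(0.2, 0.13) = 0.2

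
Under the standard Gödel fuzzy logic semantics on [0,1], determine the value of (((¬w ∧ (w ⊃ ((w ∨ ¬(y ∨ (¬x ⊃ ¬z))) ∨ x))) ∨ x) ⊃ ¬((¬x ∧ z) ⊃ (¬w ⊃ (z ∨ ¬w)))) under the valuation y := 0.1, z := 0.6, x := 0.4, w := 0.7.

¬w: Gödel ¬ of 0.7 = 0 (operand ≠ 0)
¬x: Gödel ¬ of 0.4 = 0 (operand ≠ 0)
¬z: Gödel ¬ of 0.6 = 0 (operand ≠ 0)
(¬x ⊃ ¬z): 0 ≤ 0, so result = 1
(y ∨ (¬x ⊃ ¬z)) = max(0.1, 1) = 1
¬(y ∨ (¬x ⊃ ¬z)): Gödel ¬ of 1 = 0 (operand ≠ 0)
(w ∨ ¬(y ∨ (¬x ⊃ ¬z))) = max(0.7, 0) = 0.7
((w ∨ ¬(y ∨ (¬x ⊃ ¬z))) ∨ x) = max(0.7, 0.4) = 0.7
(w ⊃ ((w ∨ ¬(y ∨ (¬x ⊃ ¬z))) ∨ x)): 0.7 ≤ 0.7, so result = 1
(¬w ∧ (w ⊃ ((w ∨ ¬(y ∨ (¬x ⊃ ¬z))) ∨ x))) = min(0, 1) = 0
((¬w ∧ (w ⊃ ((w ∨ ¬(y ∨ (¬x ⊃ ¬z))) ∨ x))) ∨ x) = max(0, 0.4) = 0.4
¬x: Gödel ¬ of 0.4 = 0 (operand ≠ 0)
(¬x ∧ z) = min(0, 0.6) = 0
¬w: Gödel ¬ of 0.7 = 0 (operand ≠ 0)
¬w: Gödel ¬ of 0.7 = 0 (operand ≠ 0)
(z ∨ ¬w) = max(0.6, 0) = 0.6
(¬w ⊃ (z ∨ ¬w)): 0 ≤ 0.6, so result = 1
((¬x ∧ z) ⊃ (¬w ⊃ (z ∨ ¬w))): 0 ≤ 1, so result = 1
¬((¬x ∧ z) ⊃ (¬w ⊃ (z ∨ ¬w))): Gödel ¬ of 1 = 0 (operand ≠ 0)
(((¬w ∧ (w ⊃ ((w ∨ ¬(y ∨ (¬x ⊃ ¬z))) ∨ x))) ∨ x) ⊃ ¬((¬x ∧ z) ⊃ (¬w ⊃ (z ∨ ¬w)))): 0.4 > 0, so result = 0

0.00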